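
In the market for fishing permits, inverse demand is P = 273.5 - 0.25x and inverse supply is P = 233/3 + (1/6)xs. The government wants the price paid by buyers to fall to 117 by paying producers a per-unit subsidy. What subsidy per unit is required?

At a buyer price of 117, quantity demanded is 1094 − 4·117 = 626.
Sellers supply 626 only when they receive Ps = 233/3 + (1/6)·626 = 182.
s = Ps − Pb = 182 − 117 = 65.

Required subsidy s = 65 per unit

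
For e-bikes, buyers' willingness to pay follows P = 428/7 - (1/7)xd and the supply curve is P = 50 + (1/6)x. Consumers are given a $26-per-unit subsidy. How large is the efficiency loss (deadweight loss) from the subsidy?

Pre-subsidy: 428/7 - (1/7)x = 50 + (1/6)x gives x* = 36 and P* = 56.
With the rebate, buyers effectively pay Pb = Ps − 26, where Ps is the price sellers receive.
On the curves, Pb = 428/7 - (1/7)x and Ps = 50 + (1/6)x; the wedge Ps − Pb = 26 gives 50 + (1/6)x − (428/7 - (1/7)x) = 26, so x' = 120.
Then Pb = 428/7 − (1/7)·120 = 44 and Ps = 50 + (1/6)·120 = 70.
The subsidy expands output by 120 − 36 = 84 past the efficient level; on those units the gap between marginal cost and willingness to pay runs from 0 up to 26.
DWL = ½ × 26 × 84 = 1092.

Deadweight loss = $1092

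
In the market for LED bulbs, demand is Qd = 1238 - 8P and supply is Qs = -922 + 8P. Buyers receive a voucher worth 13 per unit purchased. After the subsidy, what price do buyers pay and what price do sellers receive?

Buyers pay 128.5; sellers receive 141.5

Pre-subsidy: 1238 - 8P = -922 + 8P gives P* = 135, Q* = 158.
With the rebate, buyers effectively pay Pb = Ps − 13, where Ps is the price sellers receive.
Demand in terms of Ps becomes Qd = 1238 − 8(Ps − 13) = 1342 - 8Ps. Setting this equal to supply: 1342 - 8Ps = -922 + 8Ps, so Ps = 141.5.
Buyers pay Pb = 141.5 − 13 = 128.5; Q' = -922 + 8·141.5 = 210.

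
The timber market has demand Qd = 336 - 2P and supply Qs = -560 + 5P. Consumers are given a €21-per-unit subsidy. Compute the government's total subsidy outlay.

Government cost = €2310

Pre-subsidy: 336 - 2P = -560 + 5P gives P* = 128, Q* = 80.
With the rebate, buyers effectively pay Pb = Ps − 21, where Ps is the price sellers receive.
Demand in terms of Ps becomes Qd = 336 − 2(Ps − 21) = 378 - 2Ps. Setting this equal to supply: 378 - 2Ps = -560 + 5Ps, so Ps = 134.
Buyers pay Pb = 134 − 21 = 113; Q' = -560 + 5·134 = 110.
Government outlay = subsidy × quantity = 21 × 110 = 2310.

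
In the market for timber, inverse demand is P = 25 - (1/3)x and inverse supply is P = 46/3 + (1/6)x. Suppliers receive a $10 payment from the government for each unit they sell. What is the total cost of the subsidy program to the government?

Government cost = 1180/3

Pre-subsidy: 25 - (1/3)x = 46/3 + (1/6)x gives x* = 58/3 and P* = 167/9.
With the subsidy, sellers receive Ps = Pb + 10 for each unit, where Pb is the price buyers pay.
On the curves, Pb = 25 - (1/3)x and Ps = 46/3 + (1/6)x; the wedge Ps − Pb = 10 gives 46/3 + (1/6)x − (25 - (1/3)x) = 10, so x' = 118/3.
Then Pb = 25 − (1/3)·(118/3) = 107/9 and Ps = 46/3 + (1/6)·(118/3) = 197/9.
Government outlay = subsidy × quantity = 10 × 118/3 = 1180/3.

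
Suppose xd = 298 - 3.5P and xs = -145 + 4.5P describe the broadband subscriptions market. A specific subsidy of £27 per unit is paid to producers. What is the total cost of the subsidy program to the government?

Government cost = £4248.28125

Pre-subsidy: 298 - 3.5P = -145 + 4.5P gives P* = 55.375, x* = 104.1875.
With the subsidy, sellers receive Ps = Pb + 27 for each unit, where Pb is the price buyers pay.
Supply in terms of Pb becomes xs = -145 + 4.5(Pb + 27) = -23.5 + 4.5Pb. Setting this equal to demand: 298 - 3.5Pb = -23.5 + 4.5Pb, so Pb = 40.1875.
Sellers receive Ps = 40.1875 + 27 = 67.1875; x' = 298 − 3.5·40.1875 = 157.34375.
Government outlay = subsidy × quantity = 27 × 157.34375 = 4248.28125.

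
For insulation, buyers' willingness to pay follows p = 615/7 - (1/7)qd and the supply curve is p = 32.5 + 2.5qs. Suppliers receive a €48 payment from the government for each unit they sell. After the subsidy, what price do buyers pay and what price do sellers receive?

Buyers pay 3044/37; sellers receive 4820/37

Pre-subsidy: 615/7 - (1/7)q = 32.5 + 2.5q gives q* = 775/37 and p* = 3140/37.
With the subsidy, sellers receive ps = pb + 48 for each unit, where pb is the price buyers pay.
On the curves, pb = 615/7 - (1/7)q and ps = 32.5 + 2.5q; the wedge ps − pb = 48 gives 32.5 + 2.5q − (615/7 - (1/7)q) = 48, so q' = 1447/37.
Then pb = 615/7 − (1/7)·(1447/37) = 3044/37 and ps = 32.5 + 2.5·(1447/37) = 4820/37.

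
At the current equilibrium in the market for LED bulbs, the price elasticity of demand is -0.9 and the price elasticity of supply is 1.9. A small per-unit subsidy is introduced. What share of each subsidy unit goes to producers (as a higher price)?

For a small subsidy around the equilibrium, the benefit split depends on the relative slopes, which at a point are proportional to the elasticities.
Buyer share = εs/(εs + |εd|) = 1.9/(1.9 + 0.9) = 19/28; seller share = |εd|/(εs + |εd|) = 9/28.
So producers capture 9/28 of the subsidy.

Producer share = 9/28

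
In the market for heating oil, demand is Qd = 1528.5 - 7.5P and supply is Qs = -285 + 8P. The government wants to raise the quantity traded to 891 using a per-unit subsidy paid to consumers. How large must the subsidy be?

At Q = 891, invert demand for the buyer price: Pb = (1528.5 − 891)/7.5 = 85; invert supply for the seller price: Ps = (891 − (-285))/8 = 147.
The subsidy must fill the gap: s = Ps − Pb = 147 − 85 = 62.

Required subsidy s = 62 per unit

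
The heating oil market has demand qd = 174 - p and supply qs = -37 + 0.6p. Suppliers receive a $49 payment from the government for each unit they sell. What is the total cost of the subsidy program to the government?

Government cost = $2964.5

Pre-subsidy: 174 - p = -37 + 0.6p gives p* = 131.875, q* = 42.125.
With the subsidy, sellers receive ps = pb + 49 for each unit, where pb is the price buyers pay.
Supply in terms of pb becomes qs = -37 + 0.6(pb + 49) = -7.6 + 0.6pb. Setting this equal to demand: 174 - pb = -7.6 + 0.6pb, so pb = 113.5.
Sellers receive ps = 113.5 + 49 = 162.5; q' = 174 − 1·113.5 = 60.5.
Government outlay = subsidy × quantity = 49 × 60.5 = 2964.5.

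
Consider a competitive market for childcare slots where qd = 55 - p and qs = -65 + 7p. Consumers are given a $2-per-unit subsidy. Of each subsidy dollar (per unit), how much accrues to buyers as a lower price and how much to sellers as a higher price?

Pre-subsidy: 55 - p = -65 + 7p gives p* = 15, q* = 40.
With the rebate, buyers effectively pay pb = ps − 2, where ps is the price sellers receive.
Demand in terms of ps becomes qd = 55 − 1(ps − 2) = 57 - ps. Setting this equal to supply: 57 - ps = -65 + 7ps, so ps = 15.25.
Buyers pay pb = 15.25 − 2 = 13.25; q' = -65 + 7·15.25 = 41.75.
Buyers' price falls by p* − pb = 15 − 13.25 = 1.75; sellers' price rises by ps − p* = 15.25 − 15 = 0.25.

Buyers gain $1.75 per unit; sellers gain $0.25 per unit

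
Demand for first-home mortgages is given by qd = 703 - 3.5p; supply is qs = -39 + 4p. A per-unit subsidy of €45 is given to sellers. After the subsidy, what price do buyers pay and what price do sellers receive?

Pre-subsidy: 703 - 3.5p = -39 + 4p gives p* = 1484/15, q* = 5351/15.
With the subsidy, sellers receive ps = pb + 45 for each unit, where pb is the price buyers pay.
Supply in terms of pb becomes qs = -39 + 4(pb + 45) = 141 + 4pb. Setting this equal to demand: 703 - 3.5pb = 141 + 4pb, so pb = 1124/15.
Sellers receive ps = 1124/15 + 45 = 1799/15; q' = 703 − 3.5·(1124/15) = 6611/15.

Buyers pay 1124/15; sellers receive 1799/15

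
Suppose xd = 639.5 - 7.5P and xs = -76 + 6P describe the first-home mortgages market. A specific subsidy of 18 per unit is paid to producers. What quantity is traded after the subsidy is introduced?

Pre-subsidy: 639.5 - 7.5P = -76 + 6P gives P* = 53, x* = 242.
With the subsidy, sellers receive Ps = Pb + 18 for each unit, where Pb is the price buyers pay.
Supply in terms of Pb becomes xs = -76 + 6(Pb + 18) = 32 + 6Pb. Setting this equal to demand: 639.5 - 7.5Pb = 32 + 6Pb, so Pb = 45.
Sellers receive Ps = 45 + 18 = 63; x' = 639.5 − 7.5·45 = 302.

x' = 302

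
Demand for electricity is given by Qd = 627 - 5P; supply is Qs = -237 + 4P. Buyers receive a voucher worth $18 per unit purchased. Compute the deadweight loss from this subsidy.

Deadweight loss = $360

Pre-subsidy: 627 - 5P = -237 + 4P gives P* = 96, Q* = 147.
With the rebate, buyers effectively pay Pb = Ps − 18, where Ps is the price sellers receive.
Demand in terms of Ps becomes Qd = 627 − 5(Ps − 18) = 717 - 5Ps. Setting this equal to supply: 717 - 5Ps = -237 + 4Ps, so Ps = 106.
Buyers pay Pb = 106 − 18 = 88; Q' = -237 + 4·106 = 187.
The subsidy expands output by 187 − 147 = 40 past the efficient level; on those units the gap between marginal cost and willingness to pay runs from 0 up to 18.
DWL = ½ × 18 × 40 = 360.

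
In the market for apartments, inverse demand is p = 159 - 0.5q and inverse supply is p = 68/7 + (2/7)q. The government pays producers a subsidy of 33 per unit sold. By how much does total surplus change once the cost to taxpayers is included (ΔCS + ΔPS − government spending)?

Net change in total surplus = -693

Pre-subsidy: 159 - 0.5q = 68/7 + (2/7)q gives q* = 190 and p* = 64.
With the subsidy, sellers receive ps = pb + 33 for each unit, where pb is the price buyers pay.
On the curves, pb = 159 - 0.5q and ps = 68/7 + (2/7)q; the wedge ps − pb = 33 gives 68/7 + (2/7)q − (159 - 0.5q) = 33, so q' = 232.
Then pb = 159 − 0.5·232 = 43 and ps = 68/7 + (2/7)·232 = 76.
ΔCS = ½(190 + 232)(64 − 43) = 4431; ΔPS = ½(190 + 232)(76 − 64) = 2532.
Government spending = 33 × 232 = 7656.
Net change = 4431 + 2532 − 7656 = -693. The loss equals the DWL triangle ½·33·42.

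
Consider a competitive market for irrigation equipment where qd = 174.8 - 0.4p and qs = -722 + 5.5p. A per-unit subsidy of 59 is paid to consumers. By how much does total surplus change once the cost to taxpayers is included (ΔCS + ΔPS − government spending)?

Pre-subsidy: 174.8 - 0.4p = -722 + 5.5p gives p* = 152, q* = 114.
With the rebate, buyers effectively pay pb = ps − 59, where ps is the price sellers receive.
Demand in terms of ps becomes qd = 174.8 − 0.4(ps − 59) = 198.4 - 0.4ps. Setting this equal to supply: 198.4 - 0.4ps = -722 + 5.5ps, so ps = 156.
Buyers pay pb = 156 − 59 = 97; q' = -722 + 5.5·156 = 136.
ΔCS = ½(114 + 136)(152 − 97) = 6875; ΔPS = ½(114 + 136)(156 − 152) = 500.
Government spending = 59 × 136 = 8024.
Net change = 6875 + 500 − 8024 = -649. The loss equals the DWL triangle ½·59·22.

Net change in total surplus = -649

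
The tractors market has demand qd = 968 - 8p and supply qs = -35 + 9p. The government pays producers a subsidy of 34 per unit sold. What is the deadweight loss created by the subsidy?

Pre-subsidy: 968 - 8p = -35 + 9p gives p* = 59, q* = 496.
With the subsidy, sellers receive ps = pb + 34 for each unit, where pb is the price buyers pay.
Supply in terms of pb becomes qs = -35 + 9(pb + 34) = 271 + 9pb. Setting this equal to demand: 968 - 8pb = 271 + 9pb, so pb = 41.
Sellers receive ps = 41 + 34 = 75; q' = 968 − 8·41 = 640.
The subsidy expands output by 640 − 496 = 144 past the efficient level; on those units the gap between marginal cost and willingness to pay runs from 0 up to 34.
DWL = ½ × 34 × 144 = 2448.

Deadweight loss = 2448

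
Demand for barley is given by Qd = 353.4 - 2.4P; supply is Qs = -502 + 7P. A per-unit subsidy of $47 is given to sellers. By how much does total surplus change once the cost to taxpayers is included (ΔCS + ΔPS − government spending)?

Pre-subsidy: 353.4 - 2.4P = -502 + 7P gives P* = 91, Q* = 135.
With the subsidy, sellers receive Ps = Pb + 47 for each unit, where Pb is the price buyers pay.
Supply in terms of Pb becomes Qs = -502 + 7(Pb + 47) = -173 + 7Pb. Setting this equal to demand: 353.4 - 2.4Pb = -173 + 7Pb, so Pb = 56.
Sellers receive Ps = 56 + 47 = 103; Q' = 353.4 − 2.4·56 = 219.
ΔCS = ½(135 + 219)(91 − 56) = 6195; ΔPS = ½(135 + 219)(103 − 91) = 2124.
Government spending = 47 × 219 = 10293.
Net change = 6195 + 2124 − 10293 = -1974. The loss equals the DWL triangle ½·47·84.

Net change in total surplus = -$1974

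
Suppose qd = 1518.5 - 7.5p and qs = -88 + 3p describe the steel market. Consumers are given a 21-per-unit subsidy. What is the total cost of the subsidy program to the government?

Pre-subsidy: 1518.5 - 7.5p = -88 + 3p gives p* = 153, q* = 371.
With the rebate, buyers effectively pay pb = ps − 21, where ps is the price sellers receive.
Demand in terms of ps becomes qd = 1518.5 − 7.5(ps − 21) = 1676 - 7.5ps. Setting this equal to supply: 1676 - 7.5ps = -88 + 3ps, so ps = 168.
Buyers pay pb = 168 − 21 = 147; q' = -88 + 3·168 = 416.
Government outlay = subsidy × quantity = 21 × 416 = 8736.

Government cost = 8736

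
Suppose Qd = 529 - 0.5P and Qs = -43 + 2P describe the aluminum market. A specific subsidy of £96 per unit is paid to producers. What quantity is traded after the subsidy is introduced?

Pre-subsidy: 529 - 0.5P = -43 + 2P gives P* = 228.8, Q* = 414.6.
With the subsidy, sellers receive Ps = Pb + 96 for each unit, where Pb is the price buyers pay.
Supply in terms of Pb becomes Qs = -43 + 2(Pb + 96) = 149 + 2Pb. Setting this equal to demand: 529 - 0.5Pb = 149 + 2Pb, so Pb = 152.
Sellers receive Ps = 152 + 96 = 248; Q' = 529 − 0.5·152 = 453.

Q' = 453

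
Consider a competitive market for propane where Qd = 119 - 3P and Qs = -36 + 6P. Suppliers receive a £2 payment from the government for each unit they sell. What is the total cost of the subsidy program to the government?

Pre-subsidy: 119 - 3P = -36 + 6P gives P* = 155/9, Q* = 202/3.
With the subsidy, sellers receive Ps = Pb + 2 for each unit, where Pb is the price buyers pay.
Supply in terms of Pb becomes Qs = -36 + 6(Pb + 2) = -24 + 6Pb. Setting this equal to demand: 119 - 3Pb = -24 + 6Pb, so Pb = 143/9.
Sellers receive Ps = 143/9 + 2 = 161/9; Q' = 119 − 3·(143/9) = 214/3.
Government outlay = subsidy × quantity = 2 × 214/3 = 428/3.

Government cost = 428/3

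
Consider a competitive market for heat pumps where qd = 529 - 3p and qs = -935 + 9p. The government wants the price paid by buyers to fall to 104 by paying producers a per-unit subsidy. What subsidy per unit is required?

Required subsidy s = 24 per unit

At a buyer price of 104, quantity demanded is 529 − 3·104 = 217.
Sellers supply 217 only when they receive ps with -935 + 9·ps = 217, i.e. ps = 128.
s = ps − pb = 128 − 104 = 24.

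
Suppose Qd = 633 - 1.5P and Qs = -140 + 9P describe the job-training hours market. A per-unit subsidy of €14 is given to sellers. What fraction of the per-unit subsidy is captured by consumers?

Consumer share = 6/7

Pre-subsidy: 633 - 1.5P = -140 + 9P gives P* = 1546/21, Q* = 3658/7.
With the subsidy, sellers receive Ps = Pb + 14 for each unit, where Pb is the price buyers pay.
Supply in terms of Pb becomes Qs = -140 + 9(Pb + 14) = -14 + 9Pb. Setting this equal to demand: 633 - 1.5Pb = -14 + 9Pb, so Pb = 1294/21.
Sellers receive Ps = 1294/21 + 14 = 1588/21; Q' = 633 − 1.5·(1294/21) = 3784/7.
Buyers' price falls by P* − Pb = 1546/21 − 1294/21 = 12; sellers' price rises by Ps − P* = 1588/21 − 1546/21 = 2.
So consumers capture 12/14 = 6/7 of each unit of subsidy.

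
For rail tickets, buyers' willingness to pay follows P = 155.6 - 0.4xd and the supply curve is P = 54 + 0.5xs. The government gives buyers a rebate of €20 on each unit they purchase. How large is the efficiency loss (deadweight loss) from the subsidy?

Deadweight loss = 2000/9

Pre-subsidy: 155.6 - 0.4x = 54 + 0.5x gives x* = 1016/9 and P* = 994/9.
With the rebate, buyers effectively pay Pb = Ps − 20, where Ps is the price sellers receive.
On the curves, Pb = 155.6 - 0.4x and Ps = 54 + 0.5x; the wedge Ps − Pb = 20 gives 54 + 0.5x − (155.6 - 0.4x) = 20, so x' = 1216/9.
Then Pb = 155.6 − 0.4·(1216/9) = 914/9 and Ps = 54 + 0.5·(1216/9) = 1094/9.
The subsidy expands output by 1216/9 − 1016/9 = 200/9 past the efficient level; on those units the gap between marginal cost and willingness to pay runs from 0 up to 20.
DWL = ½ × 20 × 200/9 = 2000/9.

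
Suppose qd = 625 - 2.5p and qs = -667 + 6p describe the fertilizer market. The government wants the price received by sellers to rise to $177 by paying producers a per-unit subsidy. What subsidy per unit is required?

At a seller price of 177, quantity supplied is -667 + 6·177 = 395.
Buyers absorb 395 only when they pay pb with 625 − 2.5·pb = 395, i.e. pb = 92.
s = ps − pb = 177 − 92 = 85.

Required subsidy s = $85 per unit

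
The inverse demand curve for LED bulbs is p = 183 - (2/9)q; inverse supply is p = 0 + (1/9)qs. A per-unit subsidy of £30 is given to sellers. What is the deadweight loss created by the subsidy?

Deadweight loss = £1350

Pre-subsidy: 183 - (2/9)q = 0 + (1/9)q gives q* = 549 and p* = 61.
With the subsidy, sellers receive ps = pb + 30 for each unit, where pb is the price buyers pay.
On the curves, pb = 183 - (2/9)q and ps = 0 + (1/9)q; the wedge ps − pb = 30 gives 0 + (1/9)q − (183 - (2/9)q) = 30, so q' = 639.
Then pb = 183 − (2/9)·639 = 41 and ps = 0 + (1/9)·639 = 71.
The subsidy expands output by 639 − 549 = 90 past the efficient level; on those units the gap between marginal cost and willingness to pay runs from 0 up to 30.
DWL = ½ × 30 × 90 = 1350.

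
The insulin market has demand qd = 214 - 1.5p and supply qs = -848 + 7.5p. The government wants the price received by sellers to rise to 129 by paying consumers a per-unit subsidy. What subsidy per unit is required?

Required subsidy s = 66 per unit

At a seller price of 129, quantity supplied is -848 + 7.5·129 = 119.5.
Buyers absorb 119.5 only when they pay pb with 214 − 1.5·pb = 119.5, i.e. pb = 63.
s = ps − pb = 129 − 63 = 66.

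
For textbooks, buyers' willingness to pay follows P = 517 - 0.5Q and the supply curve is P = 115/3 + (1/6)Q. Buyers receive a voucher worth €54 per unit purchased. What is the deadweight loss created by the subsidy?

Pre-subsidy: 517 - 0.5Q = 115/3 + (1/6)Q gives Q* = 718 and P* = 158.
With the rebate, buyers effectively pay Pb = Ps − 54, where Ps is the price sellers receive.
On the curves, Pb = 517 - 0.5Q and Ps = 115/3 + (1/6)Q; the wedge Ps − Pb = 54 gives 115/3 + (1/6)Q − (517 - 0.5Q) = 54, so Q' = 799.
Then Pb = 517 − 0.5·799 = 117.5 and Ps = 115/3 + (1/6)·799 = 171.5.
The subsidy expands output by 799 − 718 = 81 past the efficient level; on those units the gap between marginal cost and willingness to pay runs from 0 up to 54.
DWL = ½ × 54 × 81 = 2187.

Deadweight loss = €2187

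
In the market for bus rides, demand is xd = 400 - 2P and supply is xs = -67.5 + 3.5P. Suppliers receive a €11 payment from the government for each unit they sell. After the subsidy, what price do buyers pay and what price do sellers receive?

Pre-subsidy: 400 - 2P = -67.5 + 3.5P gives P* = 85, x* = 230.
With the subsidy, sellers receive Ps = Pb + 11 for each unit, where Pb is the price buyers pay.
Supply in terms of Pb becomes xs = -67.5 + 3.5(Pb + 11) = -29 + 3.5Pb. Setting this equal to demand: 400 - 2Pb = -29 + 3.5Pb, so Pb = 78.
Sellers receive Ps = 78 + 11 = 89; x' = 400 − 2·78 = 244.

Buyers pay €78; sellers receive €89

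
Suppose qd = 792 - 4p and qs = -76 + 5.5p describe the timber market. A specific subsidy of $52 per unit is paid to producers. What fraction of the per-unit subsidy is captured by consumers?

Pre-subsidy: 792 - 4p = -76 + 5.5p gives p* = 1736/19, q* = 8104/19.
With the subsidy, sellers receive ps = pb + 52 for each unit, where pb is the price buyers pay.
Supply in terms of pb becomes qs = -76 + 5.5(pb + 52) = 210 + 5.5pb. Setting this equal to demand: 792 - 4pb = 210 + 5.5pb, so pb = 1164/19.
Sellers receive ps = 1164/19 + 52 = 2152/19; q' = 792 − 4·(1164/19) = 10392/19.
Buyers' price falls by p* − pb = 1736/19 − 1164/19 = 572/19; sellers' price rises by ps − p* = 2152/19 − 1736/19 = 416/19.
So consumers capture (572/19)/52 = 11/19 of each unit of subsidy.

Consumer share = 11/19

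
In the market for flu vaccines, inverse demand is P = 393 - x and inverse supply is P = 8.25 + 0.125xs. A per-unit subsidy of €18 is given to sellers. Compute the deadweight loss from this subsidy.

Pre-subsidy: 393 - x = 8.25 + 0.125x gives x* = 342 and P* = 51.
With the subsidy, sellers receive Ps = Pb + 18 for each unit, where Pb is the price buyers pay.
On the curves, Pb = 393 - x and Ps = 8.25 + 0.125x; the wedge Ps − Pb = 18 gives 8.25 + 0.125x − (393 - x) = 18, so x' = 358.
Then Pb = 393 − 1·358 = 35 and Ps = 8.25 + 0.125·358 = 53.
The subsidy expands output by 358 − 342 = 16 past the efficient level; on those units the gap between marginal cost and willingness to pay runs from 0 up to 18.
DWL = ½ × 18 × 16 = 144.

Deadweight loss = €144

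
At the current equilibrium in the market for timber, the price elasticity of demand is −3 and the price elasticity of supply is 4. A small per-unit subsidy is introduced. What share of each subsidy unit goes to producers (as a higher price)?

For a small subsidy around the equilibrium, the benefit split depends on the relative slopes, which at a point are proportional to the elasticities.
Buyer share = εs/(εs + |εd|) = 4/(4 + 3) = 4/7; seller share = |εd|/(εs + |εd|) = 3/7.
So producers capture 3/7 of the subsidy.

Producer share = 3/7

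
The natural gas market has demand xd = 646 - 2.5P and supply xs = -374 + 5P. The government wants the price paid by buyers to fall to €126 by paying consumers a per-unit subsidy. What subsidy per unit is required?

At a buyer price of 126, quantity demanded is 646 − 2.5·126 = 331.
Sellers supply 331 only when they receive Ps with -374 + 5·Ps = 331, i.e. Ps = 141.
s = Ps − Pb = 141 − 126 = 15.

Required subsidy s = €15 per unit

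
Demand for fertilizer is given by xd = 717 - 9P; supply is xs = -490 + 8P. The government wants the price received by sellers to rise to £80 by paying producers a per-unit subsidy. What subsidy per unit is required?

Required subsidy s = £17 per unit

At a seller price of 80, quantity supplied is -490 + 8·80 = 150.
Buyers absorb 150 only when they pay Pb with 717 − 9·Pb = 150, i.e. Pb = 63.
s = Ps − Pb = 80 − 63 = 17.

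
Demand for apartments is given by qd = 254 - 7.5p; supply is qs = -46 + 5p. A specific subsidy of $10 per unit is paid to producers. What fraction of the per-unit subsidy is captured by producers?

Pre-subsidy: 254 - 7.5p = -46 + 5p gives p* = 24, q* = 74.
With the subsidy, sellers receive ps = pb + 10 for each unit, where pb is the price buyers pay.
Supply in terms of pb becomes qs = -46 + 5(pb + 10) = 4 + 5pb. Setting this equal to demand: 254 - 7.5pb = 4 + 5pb, so pb = 20.
Sellers receive ps = 20 + 10 = 30; q' = 254 − 7.5·20 = 104.
Buyers' price falls by p* − pb = 24 − 20 = 4; sellers' price rises by ps − p* = 30 − 24 = 6.
So producers capture 6/10 = 0.6 of each unit of subsidy.

Producer share = 0.6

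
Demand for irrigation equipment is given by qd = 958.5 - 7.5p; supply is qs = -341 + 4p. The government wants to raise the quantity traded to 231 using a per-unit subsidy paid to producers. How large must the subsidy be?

Required subsidy s = 46 per unit

At q = 231, invert demand for the buyer price: pb = (958.5 − 231)/7.5 = 97; invert supply for the seller price: ps = (231 − (-341))/4 = 143.
The subsidy must fill the gap: s = ps − pb = 143 − 97 = 46.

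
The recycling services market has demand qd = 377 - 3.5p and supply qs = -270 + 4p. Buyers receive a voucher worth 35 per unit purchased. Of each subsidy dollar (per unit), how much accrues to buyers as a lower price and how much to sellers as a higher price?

Pre-subsidy: 377 - 3.5p = -270 + 4p gives p* = 1294/15, q* = 1126/15.
With the rebate, buyers effectively pay pb = ps − 35, where ps is the price sellers receive.
Demand in terms of ps becomes qd = 377 − 3.5(ps − 35) = 499.5 - 3.5ps. Setting this equal to supply: 499.5 - 3.5ps = -270 + 4ps, so ps = 102.6.
Buyers pay pb = 102.6 − 35 = 67.6; q' = -270 + 4·102.6 = 140.4.
Buyers' price falls by p* − pb = 1294/15 − 67.6 = 56/3; sellers' price rises by ps − p* = 102.6 − 1294/15 = 49/3.

Buyers gain 56/3 per unit; sellers gain 49/3 per unit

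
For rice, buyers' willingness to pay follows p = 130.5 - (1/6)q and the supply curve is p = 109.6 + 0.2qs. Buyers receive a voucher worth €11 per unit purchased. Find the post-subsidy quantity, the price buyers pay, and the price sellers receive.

q' = 87; buyers pay €116; sellers receive €127

Pre-subsidy: 130.5 - (1/6)q = 109.6 + 0.2q gives q* = 57 and p* = 121.
With the rebate, buyers effectively pay pb = ps − 11, where ps is the price sellers receive.
On the curves, pb = 130.5 - (1/6)q and ps = 109.6 + 0.2q; the wedge ps − pb = 11 gives 109.6 + 0.2q − (130.5 - (1/6)q) = 11, so q' = 87.
Then pb = 130.5 − (1/6)·87 = 116 and ps = 109.6 + 0.2·87 = 127.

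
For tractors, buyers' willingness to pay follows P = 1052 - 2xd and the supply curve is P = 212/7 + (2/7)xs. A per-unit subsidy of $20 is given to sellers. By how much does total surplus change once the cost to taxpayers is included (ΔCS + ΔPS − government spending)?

Net change in total surplus = -$87.5

Pre-subsidy: 1052 - 2x = 212/7 + (2/7)x gives x* = 447 and P* = 158.
With the subsidy, sellers receive Ps = Pb + 20 for each unit, where Pb is the price buyers pay.
On the curves, Pb = 1052 - 2x and Ps = 212/7 + (2/7)x; the wedge Ps − Pb = 20 gives 212/7 + (2/7)x − (1052 - 2x) = 20, so x' = 455.75.
Then Pb = 1052 − 2·455.75 = 140.5 and Ps = 212/7 + (2/7)·455.75 = 160.5.
ΔCS = ½(447 + 455.75)(158 − 140.5) = 7899.0625; ΔPS = ½(447 + 455.75)(160.5 − 158) = 1128.4375.
Government spending = 20 × 455.75 = 9115.
Net change = 7899.0625 + 1128.4375 − 9115 = -87.5. The loss equals the DWL triangle ½·20·8.75.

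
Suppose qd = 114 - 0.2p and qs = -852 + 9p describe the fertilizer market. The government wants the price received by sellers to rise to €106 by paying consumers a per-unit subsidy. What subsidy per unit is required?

At a seller price of 106, quantity supplied is -852 + 9·106 = 102.
Buyers absorb 102 only when they pay pb with 114 − 0.2·pb = 102, i.e. pb = 60.
s = ps − pb = 106 − 60 = 46.

Required subsidy s = €46 per unit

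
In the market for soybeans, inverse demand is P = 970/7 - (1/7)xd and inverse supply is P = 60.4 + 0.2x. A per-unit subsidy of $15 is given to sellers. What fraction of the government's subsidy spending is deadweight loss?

Pre-subsidy: 970/7 - (1/7)x = 60.4 + 0.2x gives x* = 228 and P* = 106.
With the subsidy, sellers receive Ps = Pb + 15 for each unit, where Pb is the price buyers pay.
On the curves, Pb = 970/7 - (1/7)x and Ps = 60.4 + 0.2x; the wedge Ps − Pb = 15 gives 60.4 + 0.2x − (970/7 - (1/7)x) = 15, so x' = 271.75.
Then Pb = 970/7 − (1/7)·271.75 = 99.75 and Ps = 60.4 + 0.2·271.75 = 114.75.
ΔCS = ½(228 + 271.75)(106 − 99.75) = 1561.71875; ΔPS = ½(228 + 271.75)(114.75 − 106) = 2186.40625.
Government spending = 15 × 271.75 = 4076.25.
DWL = ½ × 15 × (271.75 − 228) = 328.125; fraction = 328.125 / 4076.25 = 175/2174.

DWL / government spending = 175/2174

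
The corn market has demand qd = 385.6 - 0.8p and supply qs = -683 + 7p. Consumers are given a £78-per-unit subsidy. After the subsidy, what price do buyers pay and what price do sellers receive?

Pre-subsidy: 385.6 - 0.8p = -683 + 7p gives p* = 137, q* = 276.
With the rebate, buyers effectively pay pb = ps − 78, where ps is the price sellers receive.
Demand in terms of ps becomes qd = 385.6 − 0.8(ps − 78) = 448 - 0.8ps. Setting this equal to supply: 448 - 0.8ps = -683 + 7ps, so ps = 145.
Buyers pay pb = 145 − 78 = 67; q' = -683 + 7·145 = 332.

Buyers pay £67; sellers receive £145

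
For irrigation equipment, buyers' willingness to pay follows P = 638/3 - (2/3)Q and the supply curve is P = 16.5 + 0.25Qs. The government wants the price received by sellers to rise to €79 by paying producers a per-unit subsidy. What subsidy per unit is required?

At a seller price of 79, quantity supplied is -66 + 4·79 = 250.
Buyers absorb 250 only when they pay Pb = 638/3 − (2/3)·250 = 46.
s = Ps − Pb = 79 − 46 = 33.

Required subsidy s = €33 per unit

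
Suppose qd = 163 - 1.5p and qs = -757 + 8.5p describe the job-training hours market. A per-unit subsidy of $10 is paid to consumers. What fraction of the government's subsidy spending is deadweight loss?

Pre-subsidy: 163 - 1.5p = -757 + 8.5p gives p* = 92, q* = 25.
With the rebate, buyers effectively pay pb = ps − 10, where ps is the price sellers receive.
Demand in terms of ps becomes qd = 163 − 1.5(ps − 10) = 178 - 1.5ps. Setting this equal to supply: 178 - 1.5ps = -757 + 8.5ps, so ps = 93.5.
Buyers pay pb = 93.5 − 10 = 83.5; q' = -757 + 8.5·93.5 = 37.75.
ΔCS = ½(25 + 37.75)(92 − 83.5) = 266.6875; ΔPS = ½(25 + 37.75)(93.5 − 92) = 47.0625.
Government spending = 10 × 37.75 = 377.5.
DWL = ½ × 10 × (37.75 − 25) = 63.75; fraction = 63.75 / 377.5 = 51/302.

DWL / government spending = 51/302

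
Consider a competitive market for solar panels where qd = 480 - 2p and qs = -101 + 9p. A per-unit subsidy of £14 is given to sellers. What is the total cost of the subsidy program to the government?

Pre-subsidy: 480 - 2p = -101 + 9p gives p* = 581/11, q* = 4118/11.
With the subsidy, sellers receive ps = pb + 14 for each unit, where pb is the price buyers pay.
Supply in terms of pb becomes qs = -101 + 9(pb + 14) = 25 + 9pb. Setting this equal to demand: 480 - 2pb = 25 + 9pb, so pb = 455/11.
Sellers receive ps = 455/11 + 14 = 609/11; q' = 480 − 2·(455/11) = 4370/11.
Government outlay = subsidy × quantity = 14 × 4370/11 = 61180/11.

Government cost = 61180/11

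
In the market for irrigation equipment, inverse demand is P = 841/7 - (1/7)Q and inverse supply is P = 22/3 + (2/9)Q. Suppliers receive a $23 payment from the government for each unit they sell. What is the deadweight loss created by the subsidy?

Pre-subsidy: 841/7 - (1/7)Q = 22/3 + (2/9)Q gives Q* = 309 and P* = 76.
With the subsidy, sellers receive Ps = Pb + 23 for each unit, where Pb is the price buyers pay.
On the curves, Pb = 841/7 - (1/7)Q and Ps = 22/3 + (2/9)Q; the wedge Ps − Pb = 23 gives 22/3 + (2/9)Q − (841/7 - (1/7)Q) = 23, so Q' = 372.
Then Pb = 841/7 − (1/7)·372 = 67 and Ps = 22/3 + (2/9)·372 = 90.
The subsidy expands output by 372 − 309 = 63 past the efficient level; on those units the gap between marginal cost and willingness to pay runs from 0 up to 23.
DWL = ½ × 23 × 63 = 724.5.

Deadweight loss = $724.5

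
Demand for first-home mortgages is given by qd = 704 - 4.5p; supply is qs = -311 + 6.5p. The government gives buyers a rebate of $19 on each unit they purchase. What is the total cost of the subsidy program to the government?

Pre-subsidy: 704 - 4.5p = -311 + 6.5p gives p* = 1015/11, q* = 6353/22.
With the rebate, buyers effectively pay pb = ps − 19, where ps is the price sellers receive.
Demand in terms of ps becomes qd = 704 − 4.5(ps − 19) = 789.5 - 4.5ps. Setting this equal to supply: 789.5 - 4.5ps = -311 + 6.5ps, so ps = 2201/22.
Buyers pay pb = 2201/22 − 19 = 1783/22; q' = -311 + 6.5·(2201/22) = 14929/44.
Government outlay = subsidy × quantity = 19 × 14929/44 = 283651/44.

Government cost = 283651/44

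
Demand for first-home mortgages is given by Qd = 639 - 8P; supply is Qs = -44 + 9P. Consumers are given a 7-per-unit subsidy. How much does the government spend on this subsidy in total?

Government cost = 41321/17

Pre-subsidy: 639 - 8P = -44 + 9P gives P* = 683/17, Q* = 5399/17.
With the rebate, buyers effectively pay Pb = Ps − 7, where Ps is the price sellers receive.
Demand in terms of Ps becomes Qd = 639 − 8(Ps − 7) = 695 - 8Ps. Setting this equal to supply: 695 - 8Ps = -44 + 9Ps, so Ps = 739/17.
Buyers pay Pb = 739/17 − 7 = 620/17; Q' = -44 + 9·(739/17) = 5903/17.
Government outlay = subsidy × quantity = 7 × 5903/17 = 41321/17.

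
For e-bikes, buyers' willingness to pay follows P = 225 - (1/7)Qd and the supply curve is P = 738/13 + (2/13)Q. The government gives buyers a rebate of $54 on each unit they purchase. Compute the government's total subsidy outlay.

Pre-subsidy: 225 - (1/7)Q = 738/13 + (2/13)Q gives Q* = 567 and P* = 144.
With the rebate, buyers effectively pay Pb = Ps − 54, where Ps is the price sellers receive.
On the curves, Pb = 225 - (1/7)Q and Ps = 738/13 + (2/13)Q; the wedge Ps − Pb = 54 gives 738/13 + (2/13)Q − (225 - (1/7)Q) = 54, so Q' = 749.
Then Pb = 225 − (1/7)·749 = 118 and Ps = 738/13 + (2/13)·749 = 172.
Government outlay = subsidy × quantity = 54 × 749 = 40446.

Government cost = $40446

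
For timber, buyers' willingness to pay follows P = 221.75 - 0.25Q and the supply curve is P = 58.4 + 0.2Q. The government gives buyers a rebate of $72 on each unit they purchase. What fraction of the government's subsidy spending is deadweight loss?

Pre-subsidy: 221.75 - 0.25Q = 58.4 + 0.2Q gives Q* = 363 and P* = 131.
With the rebate, buyers effectively pay Pb = Ps − 72, where Ps is the price sellers receive.
On the curves, Pb = 221.75 - 0.25Q and Ps = 58.4 + 0.2Q; the wedge Ps − Pb = 72 gives 58.4 + 0.2Q − (221.75 - 0.25Q) = 72, so Q' = 523.
Then Pb = 221.75 − 0.25·523 = 91 and Ps = 58.4 + 0.2·523 = 163.
ΔCS = ½(363 + 523)(131 − 91) = 17720; ΔPS = ½(363 + 523)(163 − 131) = 14176.
Government spending = 72 × 523 = 37656.
DWL = ½ × 72 × (523 − 363) = 5760; fraction = 5760 / 37656 = 80/523.

DWL / government spending = 80/523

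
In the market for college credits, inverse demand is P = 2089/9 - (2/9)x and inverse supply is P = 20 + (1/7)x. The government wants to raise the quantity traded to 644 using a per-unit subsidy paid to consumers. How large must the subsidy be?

Required subsidy s = 23 per unit

At x = 644, from the demand curve buyers pay Pb = 2089/9 − (2/9)·644 = 89; from the supply curve sellers need Ps = 20 + (1/7)·644 = 112.
The subsidy must fill the gap: s = Ps − Pb = 112 − 89 = 23.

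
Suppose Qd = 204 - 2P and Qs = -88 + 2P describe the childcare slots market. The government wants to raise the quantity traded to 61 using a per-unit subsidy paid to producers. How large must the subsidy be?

At Q = 61, invert demand for the buyer price: Pb = (204 − 61)/2 = 71.5; invert supply for the seller price: Ps = (61 − (-88))/2 = 74.5.
The subsidy must fill the gap: s = Ps − Pb = 74.5 − 71.5 = 3.

Required subsidy s = 3 per unit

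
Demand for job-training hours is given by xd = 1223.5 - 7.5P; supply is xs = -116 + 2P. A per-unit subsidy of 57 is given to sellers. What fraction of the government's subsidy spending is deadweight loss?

Pre-subsidy: 1223.5 - 7.5P = -116 + 2P gives P* = 141, x* = 166.
With the subsidy, sellers receive Ps = Pb + 57 for each unit, where Pb is the price buyers pay.
Supply in terms of Pb becomes xs = -116 + 2(Pb + 57) = -2 + 2Pb. Setting this equal to demand: 1223.5 - 7.5Pb = -2 + 2Pb, so Pb = 129.
Sellers receive Ps = 129 + 57 = 186; x' = 1223.5 − 7.5·129 = 256.
ΔCS = ½(166 + 256)(141 − 129) = 2532; ΔPS = ½(166 + 256)(186 − 141) = 9495.
Government spending = 57 × 256 = 14592.
DWL = ½ × 57 × (256 − 166) = 2565; fraction = 2565 / 14592 = 0.17578125.

DWL / government spending = 0.17578125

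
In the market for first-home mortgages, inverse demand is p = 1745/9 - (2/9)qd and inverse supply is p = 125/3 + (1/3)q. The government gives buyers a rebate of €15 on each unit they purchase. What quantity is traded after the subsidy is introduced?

q' = 301

Pre-subsidy: 1745/9 - (2/9)q = 125/3 + (1/3)q gives q* = 274 and p* = 133.
With the rebate, buyers effectively pay pb = ps − 15, where ps is the price sellers receive.
On the curves, pb = 1745/9 - (2/9)q and ps = 125/3 + (1/3)q; the wedge ps − pb = 15 gives 125/3 + (1/3)q − (1745/9 - (2/9)q) = 15, so q' = 301.
Then pb = 1745/9 − (2/9)·301 = 127 and ps = 125/3 + (1/3)·301 = 142.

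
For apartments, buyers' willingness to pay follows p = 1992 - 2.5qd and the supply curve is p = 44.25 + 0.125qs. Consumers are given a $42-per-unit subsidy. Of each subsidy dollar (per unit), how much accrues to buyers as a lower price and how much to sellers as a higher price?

Buyers gain $40 per unit; sellers gain $2 per unit

Pre-subsidy: 1992 - 2.5q = 44.25 + 0.125q gives q* = 742 and p* = 137.
With the rebate, buyers effectively pay pb = ps − 42, where ps is the price sellers receive.
On the curves, pb = 1992 - 2.5q and ps = 44.25 + 0.125q; the wedge ps − pb = 42 gives 44.25 + 0.125q − (1992 - 2.5q) = 42, so q' = 758.
Then pb = 1992 − 2.5·758 = 97 and ps = 44.25 + 0.125·758 = 139.
Buyers' price falls by p* − pb = 137 − 97 = 40; sellers' price rises by ps − p* = 139 − 137 = 2.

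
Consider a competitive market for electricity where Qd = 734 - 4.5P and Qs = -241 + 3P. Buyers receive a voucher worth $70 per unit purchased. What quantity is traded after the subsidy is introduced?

Pre-subsidy: 734 - 4.5P = -241 + 3P gives P* = 130, Q* = 149.
With the rebate, buyers effectively pay Pb = Ps − 70, where Ps is the price sellers receive.
Demand in terms of Ps becomes Qd = 734 − 4.5(Ps − 70) = 1049 - 4.5Ps. Setting this equal to supply: 1049 - 4.5Ps = -241 + 3Ps, so Ps = 172.
Buyers pay Pb = 172 − 70 = 102; Q' = -241 + 3·172 = 275.

Q' = 275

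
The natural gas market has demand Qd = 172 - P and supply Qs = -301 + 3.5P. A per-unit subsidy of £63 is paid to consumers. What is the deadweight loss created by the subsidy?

Pre-subsidy: 172 - P = -301 + 3.5P gives P* = 946/9, Q* = 602/9.
With the rebate, buyers effectively pay Pb = Ps − 63, where Ps is the price sellers receive.
Demand in terms of Ps becomes Qd = 172 − 1(Ps − 63) = 235 - Ps. Setting this equal to supply: 235 - Ps = -301 + 3.5Ps, so Ps = 1072/9.
Buyers pay Pb = 1072/9 − 63 = 505/9; Q' = -301 + 3.5·(1072/9) = 1043/9.
The subsidy expands output by 1043/9 − 602/9 = 49 past the efficient level; on those units the gap between marginal cost and willingness to pay runs from 0 up to 63.
DWL = ½ × 63 × 49 = 1543.5.

Deadweight loss = £1543.5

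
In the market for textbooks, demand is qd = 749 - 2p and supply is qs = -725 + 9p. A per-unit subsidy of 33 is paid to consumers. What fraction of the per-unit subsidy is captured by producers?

Pre-subsidy: 749 - 2p = -725 + 9p gives p* = 134, q* = 481.
With the rebate, buyers effectively pay pb = ps − 33, where ps is the price sellers receive.
Demand in terms of ps becomes qd = 749 − 2(ps − 33) = 815 - 2ps. Setting this equal to supply: 815 - 2ps = -725 + 9ps, so ps = 140.
Buyers pay pb = 140 − 33 = 107; q' = -725 + 9·140 = 535.
Buyers' price falls by p* − pb = 134 − 107 = 27; sellers' price rises by ps − p* = 140 − 134 = 6.
So producers capture 6/33 = 2/11 of each unit of subsidy.

Producer share = 2/11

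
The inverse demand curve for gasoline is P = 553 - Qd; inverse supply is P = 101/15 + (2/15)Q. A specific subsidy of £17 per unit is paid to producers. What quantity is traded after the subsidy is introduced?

Q' = 497

Pre-subsidy: 553 - Q = 101/15 + (2/15)Q gives Q* = 482 and P* = 71.
With the subsidy, sellers receive Ps = Pb + 17 for each unit, where Pb is the price buyers pay.
On the curves, Pb = 553 - Q and Ps = 101/15 + (2/15)Q; the wedge Ps − Pb = 17 gives 101/15 + (2/15)Q − (553 - Q) = 17, so Q' = 497.
Then Pb = 553 − 1·497 = 56 and Ps = 101/15 + (2/15)·497 = 73.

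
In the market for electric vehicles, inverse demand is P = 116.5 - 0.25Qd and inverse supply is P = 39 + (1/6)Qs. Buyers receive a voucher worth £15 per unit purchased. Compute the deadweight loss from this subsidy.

Pre-subsidy: 116.5 - 0.25Q = 39 + (1/6)Q gives Q* = 186 and P* = 70.
With the rebate, buyers effectively pay Pb = Ps − 15, where Ps is the price sellers receive.
On the curves, Pb = 116.5 - 0.25Q and Ps = 39 + (1/6)Q; the wedge Ps − Pb = 15 gives 39 + (1/6)Q − (116.5 - 0.25Q) = 15, so Q' = 222.
Then Pb = 116.5 − 0.25·222 = 61 and Ps = 39 + (1/6)·222 = 76.
The subsidy expands output by 222 − 186 = 36 past the efficient level; on those units the gap between marginal cost and willingness to pay runs from 0 up to 15.
DWL = ½ × 15 × 36 = 270.

Deadweight loss = £270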